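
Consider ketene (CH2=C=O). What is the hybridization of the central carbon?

The central carbon — 2 σ bonds, plus two π bonds. Steric number 2, so sp.

sp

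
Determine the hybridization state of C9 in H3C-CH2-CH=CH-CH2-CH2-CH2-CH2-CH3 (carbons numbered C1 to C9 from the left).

sp^3

C9 carries 4 σ bonds, giving a steric number of 4, so it is sp3.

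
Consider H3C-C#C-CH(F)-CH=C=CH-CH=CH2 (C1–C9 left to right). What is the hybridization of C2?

C2: 2 σ bonds, plus two π bonds; 2 regions of electron density → sp.

sp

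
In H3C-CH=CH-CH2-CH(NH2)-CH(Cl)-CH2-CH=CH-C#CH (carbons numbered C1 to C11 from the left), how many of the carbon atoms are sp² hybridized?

C1: sp3
C2: sp2 ✓
C3: sp2 ✓
C4: sp3
C5: sp3
C6: sp3
C7: sp3
C8: sp2 ✓
C9: sp2 ✓
C10: sp
C11: sp
C2, C3, C8, C9 → 4 sp2 carbons.

4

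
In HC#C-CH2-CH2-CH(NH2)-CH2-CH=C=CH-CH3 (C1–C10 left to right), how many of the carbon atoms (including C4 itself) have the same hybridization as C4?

5

C4 is sp3 (only σ bonds).
C1: sp
C2: sp
C3: sp3 ✓
C4: sp3 ✓
C5: sp3 ✓
C6: sp3 ✓
C7: sp2
C8: sp
C9: sp2
C10: sp3 ✓
5 carbons are sp3.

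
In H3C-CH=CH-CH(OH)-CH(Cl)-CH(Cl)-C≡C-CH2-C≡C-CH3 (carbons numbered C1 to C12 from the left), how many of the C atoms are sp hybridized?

C1: sp3
C2: sp2
C3: sp2
C4: sp3
C5: sp3
C6: sp3
C7: sp ✓
C8: sp ✓
C9: sp3
C10: sp ✓
C11: sp ✓
C12: sp3
C7, C8, C10, C11 → 4 sp carbons.

4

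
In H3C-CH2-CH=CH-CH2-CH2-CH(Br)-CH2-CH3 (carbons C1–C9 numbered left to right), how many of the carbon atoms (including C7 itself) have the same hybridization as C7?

7

C7 is sp3 (only σ bonds).
C1: sp3 ✓
C2: sp3 ✓
C3: sp2
C4: sp2
C5: sp3 ✓
C6: sp3 ✓
C7: sp3 ✓
C8: sp3 ✓
C9: sp3 ✓
7 carbons are sp3.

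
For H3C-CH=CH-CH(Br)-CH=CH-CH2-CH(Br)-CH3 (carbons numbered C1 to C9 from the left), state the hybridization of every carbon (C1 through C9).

C1: 4 σ bonds; 4 regions of electron density → sp3.
C2: 3 σ bonds, plus one π bond — 3 electron domains, sp2.
C3: 3 σ bonds, plus one π bond — 3 electron domains, sp2.
C4: 4 σ bonds — 4 electron domains, sp3.
C5 — 3 σ bonds, plus one π bond. Steric number 3, so sp2.
C6 has 3 σ bonds, plus one π bond: steric number 3 → sp2.
C7 is sp3: 4 σ bonds, 4 electron-density regions.
C8: 4 σ bonds — 4 electron domains, sp3.
C9: 4 σ bonds — 4 electron domains, sp3.

C1 sp3, C2 sp2, C3 sp2, C4 sp3, C5 sp2, C6 sp2, C7 sp3, C8 sp3, C9 sp3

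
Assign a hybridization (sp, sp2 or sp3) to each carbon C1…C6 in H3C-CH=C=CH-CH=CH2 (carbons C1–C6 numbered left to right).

C1 carries 4 σ bonds, giving a steric number of 4, so it is sp3.
C2 carries 3 σ bonds, plus one π bond, giving a steric number of 3, so it is sp2.
C3 has 2 σ bonds, plus two π bonds: steric number 2 → sp.
C4 (3 σ bonds, plus one π bond) has steric number 3: sp2.
C5 — 3 σ bonds, plus one π bond. Steric number 3, so sp2.
C6 (3 σ bonds, plus one π bond) has steric number 3: sp2.

C1 sp3, C2 sp2, C3 sp, C4 sp2, C5 sp2, C6 sp2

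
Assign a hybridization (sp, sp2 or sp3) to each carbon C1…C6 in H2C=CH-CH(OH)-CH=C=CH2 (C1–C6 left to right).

C1: 3 σ bonds, plus one π bond; 3 regions of electron density → sp2.
C2: 3 σ bonds, plus one π bond; 3 regions of electron density → sp2.
C3: 4 σ bonds; 4 regions of electron density → sp3.
C4 carries 3 σ bonds, plus one π bond, giving a steric number of 3, so it is sp2.
C5: 2 σ bonds, plus two π bonds; 2 regions of electron density → sp.
C6: 3 σ bonds, plus one π bond; 3 regions of electron density → sp2.

C1 sp2, C2 sp2, C3 sp3, C4 sp2, C5 sp, C6 sp2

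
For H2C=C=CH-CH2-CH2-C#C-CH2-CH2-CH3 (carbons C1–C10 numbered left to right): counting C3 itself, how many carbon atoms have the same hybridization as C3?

2

C3 is sp2 (one π bond).
C1: sp2 ✓
C2: sp
C3: sp2 ✓
C4: sp3
C5: sp3
C6: sp
C7: sp
C8: sp3
C9: sp3
C10: sp3
2 carbons are sp2.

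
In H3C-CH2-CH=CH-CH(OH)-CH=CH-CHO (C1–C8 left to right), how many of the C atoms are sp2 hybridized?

C1: sp3
C2: sp3
C3: sp2 ✓
C4: sp2 ✓
C5: sp3
C6: sp2 ✓
C7: sp2 ✓
C8: sp2 ✓
C3, C4, C6, C7, C8 → 5 sp2 carbons.

5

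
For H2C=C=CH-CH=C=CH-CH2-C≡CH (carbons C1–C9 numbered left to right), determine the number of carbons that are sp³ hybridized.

C1: sp2
C2: sp
C3: sp2
C4: sp2
C5: sp
C6: sp2
C7: sp3 ✓
C8: sp
C9: sp
C7 → 1 sp3 carbon.

1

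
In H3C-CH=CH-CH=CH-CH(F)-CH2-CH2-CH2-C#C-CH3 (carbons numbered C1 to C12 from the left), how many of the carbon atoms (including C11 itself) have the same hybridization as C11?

2

C11 is sp (two π bonds).
C1: sp3
C2: sp2
C3: sp2
C4: sp2
C5: sp2
C6: sp3
C7: sp3
C8: sp3
C9: sp3
C10: sp ✓
C11: sp ✓
C12: sp3
2 carbons are sp.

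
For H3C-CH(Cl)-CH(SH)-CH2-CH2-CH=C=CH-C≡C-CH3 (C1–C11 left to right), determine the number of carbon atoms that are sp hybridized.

3

C1: sp3
C2: sp3
C3: sp3
C4: sp3
C5: sp3
C6: sp2
C7: sp ✓
C8: sp2
C9: sp ✓
C10: sp ✓
C11: sp3
C7, C9, C10 → 3 sp carbons.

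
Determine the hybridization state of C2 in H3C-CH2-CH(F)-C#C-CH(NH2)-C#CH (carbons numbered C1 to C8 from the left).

sp^3

C2 carries 4 σ bonds, giving a steric number of 4, so it is sp3.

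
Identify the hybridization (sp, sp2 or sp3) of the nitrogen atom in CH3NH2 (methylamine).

Three σ bonds + one lone pair = steric number 4 → sp3.

sp3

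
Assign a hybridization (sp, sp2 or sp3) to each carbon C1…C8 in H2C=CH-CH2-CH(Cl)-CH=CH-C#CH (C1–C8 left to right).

C1: 3 σ bonds, plus one π bond; 3 regions of electron density → sp2.
C2: 3 σ bonds, plus one π bond; 3 regions of electron density → sp2.
C3: 4 σ bonds; 4 regions of electron density → sp3.
C4: 4 σ bonds — 4 electron domains, sp3.
C5 — 3 σ bonds, plus one π bond. Steric number 3, so sp2.
C6 carries 3 σ bonds, plus one π bond, giving a steric number of 3, so it is sp2.
C7 has 2 σ bonds, plus two π bonds: steric number 2 → sp.
C8 carries 2 σ bonds, plus two π bonds, giving a steric number of 2, so it is sp.

C1 sp2, C2 sp2, C3 sp3, C4 sp3, C5 sp2, C6 sp2, C7 sp, C8 sp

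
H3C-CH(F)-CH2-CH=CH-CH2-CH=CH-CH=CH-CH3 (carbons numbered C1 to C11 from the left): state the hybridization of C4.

sp2

C4 — 3 σ bonds, plus one π bond. Steric number 3, so sp2.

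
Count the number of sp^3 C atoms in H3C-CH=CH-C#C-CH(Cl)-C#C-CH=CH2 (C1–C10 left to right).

C1: sp3 ✓
C2: sp2
C3: sp2
C4: sp
C5: sp
C6: sp3 ✓
C7: sp
C8: sp
C9: sp2
C10: sp2
C1, C6 → 2 sp3 carbons.

2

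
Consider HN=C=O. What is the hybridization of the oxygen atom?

The oxygen atom: 1 σ bond and 2 lone pairs, plus one π bond; 3 regions of electron density → sp2.

sp²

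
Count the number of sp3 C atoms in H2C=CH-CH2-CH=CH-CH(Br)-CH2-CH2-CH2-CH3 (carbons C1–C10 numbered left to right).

C1: sp2
C2: sp2
C3: sp3 ✓
C4: sp2
C5: sp2
C6: sp3 ✓
C7: sp3 ✓
C8: sp3 ✓
C9: sp3 ✓
C10: sp3 ✓
C3, C6, C7, C8, C9, C10 → 6 sp3 carbons.

6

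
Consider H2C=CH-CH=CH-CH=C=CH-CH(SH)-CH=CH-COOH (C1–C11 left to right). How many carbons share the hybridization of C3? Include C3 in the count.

9

C3 is sp2 (one π bond).
C1: sp2 ✓
C2: sp2 ✓
C3: sp2 ✓
C4: sp2 ✓
C5: sp2 ✓
C6: sp
C7: sp2 ✓
C8: sp3
C9: sp2 ✓
C10: sp2 ✓
C11: sp2 ✓
9 carbons are sp2.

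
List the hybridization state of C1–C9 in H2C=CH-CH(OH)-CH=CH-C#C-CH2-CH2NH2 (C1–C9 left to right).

C1 sp2, C2 sp2, C3 sp3, C4 sp2, C5 sp2, C6 sp, C7 sp, C8 sp3, C9 sp3

C1 carries 3 σ bonds, plus one π bond, giving a steric number of 3, so it is sp2.
C2 has 3 σ bonds, plus one π bond: steric number 3 → sp2.
C3 has 4 σ bonds: steric number 4 → sp3.
C4 (3 σ bonds, plus one π bond) has steric number 3: sp2.
C5 — 3 σ bonds, plus one π bond. Steric number 3, so sp2.
C6: 2 σ bonds, plus two π bonds — 2 electron domains, sp.
C7 — 2 σ bonds, plus two π bonds. Steric number 2, so sp.
C8 is sp3: 4 σ bonds, 4 electron-density regions.
C9: 4 σ bonds; 4 regions of electron density → sp3.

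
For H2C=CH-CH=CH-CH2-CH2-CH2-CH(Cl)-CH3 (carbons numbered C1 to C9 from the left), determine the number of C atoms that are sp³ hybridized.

5

C1: sp2
C2: sp2
C3: sp2
C4: sp2
C5: sp3 ✓
C6: sp3 ✓
C7: sp3 ✓
C8: sp3 ✓
C9: sp3 ✓
C5, C6, C7, C8, C9 → 5 sp3 carbons.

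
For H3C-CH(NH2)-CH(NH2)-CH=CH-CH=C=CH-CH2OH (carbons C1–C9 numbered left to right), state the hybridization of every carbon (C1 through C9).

C1 sp3, C2 sp3, C3 sp3, C4 sp2, C5 sp2, C6 sp2, C7 sp, C8 sp2, C9 sp3

C1 carries 4 σ bonds, giving a steric number of 4, so it is sp3.
C2 (4 σ bonds) has steric number 4: sp3.
C3 carries 4 σ bonds, giving a steric number of 4, so it is sp3.
C4 has 3 σ bonds, plus one π bond: steric number 3 → sp2.
C5 carries 3 σ bonds, plus one π bond, giving a steric number of 3, so it is sp2.
C6 — 3 σ bonds, plus one π bond. Steric number 3, so sp2.
C7: 2 σ bonds, plus two π bonds — 2 electron domains, sp.
C8: 3 σ bonds, plus one π bond — 3 electron domains, sp2.
C9 — 4 σ bonds. Steric number 4, so sp3.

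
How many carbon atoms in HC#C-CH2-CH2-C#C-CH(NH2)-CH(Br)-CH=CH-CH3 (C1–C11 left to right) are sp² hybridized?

C1: sp
C2: sp
C3: sp3
C4: sp3
C5: sp
C6: sp
C7: sp3
C8: sp3
C9: sp2 ✓
C10: sp2 ✓
C11: sp3
C9, C10 → 2 sp2 carbons.

2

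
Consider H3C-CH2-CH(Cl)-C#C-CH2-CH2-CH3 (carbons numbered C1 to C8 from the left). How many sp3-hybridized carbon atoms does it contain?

6

C1: sp3 ✓
C2: sp3 ✓
C3: sp3 ✓
C4: sp
C5: sp
C6: sp3 ✓
C7: sp3 ✓
C8: sp3 ✓
C1, C2, C3, C6, C7, C8 → 6 sp3 carbons.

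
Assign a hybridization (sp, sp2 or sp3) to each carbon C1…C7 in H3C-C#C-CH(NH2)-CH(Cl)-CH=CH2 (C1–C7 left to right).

C1 sp3, C2 sp, C3 sp, C4 sp3, C5 sp3, C6 sp2, C7 sp2

C1 — 4 σ bonds. Steric number 4, so sp3.
C2 is sp: 2 σ bonds, plus two π bonds, 2 electron-density regions.
C3: 2 σ bonds, plus two π bonds — 2 electron domains, sp.
C4 (4 σ bonds) has steric number 4: sp3.
C5 carries 4 σ bonds, giving a steric number of 4, so it is sp3.
C6: 3 σ bonds, plus one π bond — 3 electron domains, sp2.
C7: 3 σ bonds, plus one π bond — 3 electron domains, sp2.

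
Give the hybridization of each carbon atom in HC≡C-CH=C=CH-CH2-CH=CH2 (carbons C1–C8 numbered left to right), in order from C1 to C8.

C1 sp, C2 sp, C3 sp2, C4 sp, C5 sp2, C6 sp3, C7 sp2, C8 sp2

C1 is sp: 2 σ bonds, plus two π bonds, 2 electron-density regions.
C2 — 2 σ bonds, plus two π bonds. Steric number 2, so sp.
C3 has 3 σ bonds, plus one π bond: steric number 3 → sp2.
C4: 2 σ bonds, plus two π bonds; 2 regions of electron density → sp.
C5 is sp2: 3 σ bonds, plus one π bond, 3 electron-density regions.
C6 — 4 σ bonds. Steric number 4, so sp3.
C7 carries 3 σ bonds, plus one π bond, giving a steric number of 3, so it is sp2.
C8 carries 3 σ bonds, plus one π bond, giving a steric number of 3, so it is sp2.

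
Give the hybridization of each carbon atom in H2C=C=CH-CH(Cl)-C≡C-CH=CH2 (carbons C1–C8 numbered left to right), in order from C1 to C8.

C1: 3 σ bonds, plus one π bond; 3 regions of electron density → sp2.
C2 — 2 σ bonds, plus two π bonds. Steric number 2, so sp.
C3: 3 σ bonds, plus one π bond — 3 electron domains, sp2.
C4 carries 4 σ bonds, giving a steric number of 4, so it is sp3.
C5 — 2 σ bonds, plus two π bonds. Steric number 2, so sp.
C6 — 2 σ bonds, plus two π bonds. Steric number 2, so sp.
C7: 3 σ bonds, plus one π bond; 3 regions of electron density → sp2.
C8 has 3 σ bonds, plus one π bond: steric number 3 → sp2.

C1 sp2, C2 sp, C3 sp2, C4 sp3, C5 sp, C6 sp, C7 sp2, C8 sp2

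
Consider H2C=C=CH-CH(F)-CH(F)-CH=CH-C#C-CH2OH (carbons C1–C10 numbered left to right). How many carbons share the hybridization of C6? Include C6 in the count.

C6 is sp2 (one π bond).
C1: sp2 ✓
C2: sp
C3: sp2 ✓
C4: sp3
C5: sp3
C6: sp2 ✓
C7: sp2 ✓
C8: sp
C9: sp
C10: sp3
4 carbons are sp2.

4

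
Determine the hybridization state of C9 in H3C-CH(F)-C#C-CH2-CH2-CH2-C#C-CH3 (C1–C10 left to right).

C9 carries 2 σ bonds, plus two π bonds, giving a steric number of 2, so it is sp.

sp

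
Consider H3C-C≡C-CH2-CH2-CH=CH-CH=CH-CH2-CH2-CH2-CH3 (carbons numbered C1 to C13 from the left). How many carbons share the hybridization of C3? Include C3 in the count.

C3 is sp (two π bonds).
C1: sp3
C2: sp ✓
C3: sp ✓
C4: sp3
C5: sp3
C6: sp2
C7: sp2
C8: sp2
C9: sp2
C10: sp3
C11: sp3
C12: sp3
C13: sp3
2 carbons are sp.

2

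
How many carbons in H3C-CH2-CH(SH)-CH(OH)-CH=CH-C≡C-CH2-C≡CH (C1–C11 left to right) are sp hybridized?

C1: sp3
C2: sp3
C3: sp3
C4: sp3
C5: sp2
C6: sp2
C7: sp ✓
C8: sp ✓
C9: sp3
C10: sp ✓
C11: sp ✓
C7, C8, C10, C11 → 4 sp carbons.

4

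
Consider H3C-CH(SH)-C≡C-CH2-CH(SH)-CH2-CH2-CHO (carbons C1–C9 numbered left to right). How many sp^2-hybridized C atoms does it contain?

1

C1: sp3
C2: sp3
C3: sp
C4: sp
C5: sp3
C6: sp3
C7: sp3
C8: sp3
C9: sp2 ✓
C9 → 1 sp2 carbon.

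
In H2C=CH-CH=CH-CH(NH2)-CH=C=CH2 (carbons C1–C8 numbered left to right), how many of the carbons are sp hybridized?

C1: sp2
C2: sp2
C3: sp2
C4: sp2
C5: sp3
C6: sp2
C7: sp ✓
C8: sp2
C7 → 1 sp carbon.

1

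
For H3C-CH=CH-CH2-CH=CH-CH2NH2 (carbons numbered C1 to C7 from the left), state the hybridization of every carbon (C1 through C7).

C1 sp3, C2 sp2, C3 sp2, C4 sp3, C5 sp2, C6 sp2, C7 sp3

C1: 4 σ bonds — 4 electron domains, sp3.
C2: 3 σ bonds, plus one π bond; 3 regions of electron density → sp2.
C3 has 3 σ bonds, plus one π bond: steric number 3 → sp2.
C4 — 4 σ bonds. Steric number 4, so sp3.
C5: 3 σ bonds, plus one π bond — 3 electron domains, sp2.
C6 (3 σ bonds, plus one π bond) has steric number 3: sp2.
C7: 4 σ bonds; 4 regions of electron density → sp3.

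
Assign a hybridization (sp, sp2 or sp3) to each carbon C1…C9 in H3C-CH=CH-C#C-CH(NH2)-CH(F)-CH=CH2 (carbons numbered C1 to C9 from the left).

C1 sp3, C2 sp2, C3 sp2, C4 sp, C5 sp, C6 sp3, C7 sp3, C8 sp2, C9 sp2

C1 is sp3: 4 σ bonds, 4 electron-density regions.
C2 carries 3 σ bonds, plus one π bond, giving a steric number of 3, so it is sp2.
C3 has 3 σ bonds, plus one π bond: steric number 3 → sp2.
C4 is sp: 2 σ bonds, plus two π bonds, 2 electron-density regions.
C5 is sp: 2 σ bonds, plus two π bonds, 2 electron-density regions.
C6 carries 4 σ bonds, giving a steric number of 4, so it is sp3.
C7: 4 σ bonds — 4 electron domains, sp3.
C8 — 3 σ bonds, plus one π bond. Steric number 3, so sp2.
C9 has 3 σ bonds, plus one π bond: steric number 3 → sp2.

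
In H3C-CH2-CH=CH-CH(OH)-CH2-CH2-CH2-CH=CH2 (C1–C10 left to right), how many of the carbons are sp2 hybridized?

C1: sp3
C2: sp3
C3: sp2 ✓
C4: sp2 ✓
C5: sp3
C6: sp3
C7: sp3
C8: sp3
C9: sp2 ✓
C10: sp2 ✓
C3, C4, C9, C10 → 4 sp2 carbons.

4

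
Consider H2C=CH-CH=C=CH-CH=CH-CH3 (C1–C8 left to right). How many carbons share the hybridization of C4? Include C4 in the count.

1

C4 is sp (two π bonds).
C1: sp2
C2: sp2
C3: sp2
C4: sp ✓
C5: sp2
C6: sp2
C7: sp2
C8: sp3
1 carbon is sp.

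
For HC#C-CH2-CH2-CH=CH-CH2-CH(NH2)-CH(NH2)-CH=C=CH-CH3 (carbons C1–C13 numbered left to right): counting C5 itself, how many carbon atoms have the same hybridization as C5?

4

C5 is sp2 (one π bond).
C1: sp
C2: sp
C3: sp3
C4: sp3
C5: sp2 ✓
C6: sp2 ✓
C7: sp3
C8: sp3
C9: sp3
C10: sp2 ✓
C11: sp
C12: sp2 ✓
C13: sp3
4 carbons are sp2.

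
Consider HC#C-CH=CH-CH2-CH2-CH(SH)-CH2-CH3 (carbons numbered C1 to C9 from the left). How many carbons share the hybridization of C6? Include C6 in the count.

5

C6 is sp3 (only σ bonds).
C1: sp
C2: sp
C3: sp2
C4: sp2
C5: sp3 ✓
C6: sp3 ✓
C7: sp3 ✓
C8: sp3 ✓
C9: sp3 ✓
5 carbons are sp3.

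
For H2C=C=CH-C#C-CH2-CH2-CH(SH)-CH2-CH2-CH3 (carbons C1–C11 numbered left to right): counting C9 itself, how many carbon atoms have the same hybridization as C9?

6

C9 is sp3 (only σ bonds).
C1: sp2
C2: sp
C3: sp2
C4: sp
C5: sp
C6: sp3 ✓
C7: sp3 ✓
C8: sp3 ✓
C9: sp3 ✓
C10: sp3 ✓
C11: sp3 ✓
6 carbons are sp3.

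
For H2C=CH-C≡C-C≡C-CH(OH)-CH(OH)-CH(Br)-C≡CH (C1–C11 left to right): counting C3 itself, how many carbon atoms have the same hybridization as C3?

6

C3 is sp (two π bonds).
C1: sp2
C2: sp2
C3: sp ✓
C4: sp ✓
C5: sp ✓
C6: sp ✓
C7: sp3
C8: sp3
C9: sp3
C10: sp ✓
C11: sp ✓
6 carbons are sp.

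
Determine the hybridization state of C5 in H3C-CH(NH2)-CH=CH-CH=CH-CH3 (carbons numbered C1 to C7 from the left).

C5 — 3 σ bonds, plus one π bond. Steric number 3, so sp2.

sp^2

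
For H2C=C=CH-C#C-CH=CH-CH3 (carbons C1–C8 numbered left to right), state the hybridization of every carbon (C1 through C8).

C1 sp2, C2 sp, C3 sp2, C4 sp, C5 sp, C6 sp2, C7 sp2, C8 sp3

C1 carries 3 σ bonds, plus one π bond, giving a steric number of 3, so it is sp2.
C2 has 2 σ bonds, plus two π bonds: steric number 2 → sp.
C3 is sp2: 3 σ bonds, plus one π bond, 3 electron-density regions.
C4 has 2 σ bonds, plus two π bonds: steric number 2 → sp.
C5: 2 σ bonds, plus two π bonds; 2 regions of electron density → sp.
C6 — 3 σ bonds, plus one π bond. Steric number 3, so sp2.
C7 is sp2: 3 σ bonds, plus one π bond, 3 electron-density regions.
C8: 4 σ bonds — 4 electron domains, sp3.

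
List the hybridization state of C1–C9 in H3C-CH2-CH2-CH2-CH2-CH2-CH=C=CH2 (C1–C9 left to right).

C1 carries 4 σ bonds, giving a steric number of 4, so it is sp3.
C2: 4 σ bonds; 4 regions of electron density → sp3.
C3: 4 σ bonds; 4 regions of electron density → sp3.
C4: 4 σ bonds — 4 electron domains, sp3.
C5 — 4 σ bonds. Steric number 4, so sp3.
C6 — 4 σ bonds. Steric number 4, so sp3.
C7 — 3 σ bonds, plus one π bond. Steric number 3, so sp2.
C8 is sp: 2 σ bonds, plus two π bonds, 2 electron-density regions.
C9: 3 σ bonds, plus one π bond; 3 regions of electron density → sp2.

C1 sp3, C2 sp3, C3 sp3, C4 sp3, C5 sp3, C6 sp3, C7 sp2, C8 sp, C9 sp2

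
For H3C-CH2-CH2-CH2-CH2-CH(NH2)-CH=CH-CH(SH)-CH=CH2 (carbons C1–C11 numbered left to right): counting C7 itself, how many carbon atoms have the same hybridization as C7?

C7 is sp2 (one π bond).
C1: sp3
C2: sp3
C3: sp3
C4: sp3
C5: sp3
C6: sp3
C7: sp2 ✓
C8: sp2 ✓
C9: sp3
C10: sp2 ✓
C11: sp2 ✓
4 carbons are sp2.

4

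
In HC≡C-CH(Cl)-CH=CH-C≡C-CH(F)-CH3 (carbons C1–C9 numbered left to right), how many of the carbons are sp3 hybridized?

C1: sp
C2: sp
C3: sp3 ✓
C4: sp2
C5: sp2
C6: sp
C7: sp
C8: sp3 ✓
C9: sp3 ✓
C3, C8, C9 → 3 sp3 carbons.

3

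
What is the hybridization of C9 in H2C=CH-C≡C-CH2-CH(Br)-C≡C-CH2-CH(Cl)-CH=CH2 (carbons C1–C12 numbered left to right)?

C9: 4 σ bonds; 4 regions of electron density → sp3.

sp^3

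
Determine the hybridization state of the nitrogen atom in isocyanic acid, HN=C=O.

The nitrogen atom: 2 σ bonds and 1 lone pair, plus one π bond; 3 regions of electron density → sp2.

sp²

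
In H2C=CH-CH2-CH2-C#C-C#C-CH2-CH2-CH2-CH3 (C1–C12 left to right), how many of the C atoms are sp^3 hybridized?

C1: sp2
C2: sp2
C3: sp3 ✓
C4: sp3 ✓
C5: sp
C6: sp
C7: sp
C8: sp
C9: sp3 ✓
C10: sp3 ✓
C11: sp3 ✓
C12: sp3 ✓
C3, C4, C9, C10, C11, C12 → 6 sp3 carbons.

6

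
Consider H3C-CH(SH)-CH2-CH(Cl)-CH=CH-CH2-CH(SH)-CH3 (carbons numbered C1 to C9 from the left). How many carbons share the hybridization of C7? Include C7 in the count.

7

C7 is sp3 (only σ bonds).
C1: sp3 ✓
C2: sp3 ✓
C3: sp3 ✓
C4: sp3 ✓
C5: sp2
C6: sp2
C7: sp3 ✓
C8: sp3 ✓
C9: sp3 ✓
7 carbons are sp3.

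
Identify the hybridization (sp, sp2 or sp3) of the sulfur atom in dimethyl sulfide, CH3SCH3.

The sulfur atom: 2 σ bonds and 2 lone pairs — 4 electron domains, sp3.

sp3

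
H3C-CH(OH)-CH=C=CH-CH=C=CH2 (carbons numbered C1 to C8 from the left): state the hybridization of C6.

sp^2

C6: 3 σ bonds, plus one π bond — 3 electron domains, sp2.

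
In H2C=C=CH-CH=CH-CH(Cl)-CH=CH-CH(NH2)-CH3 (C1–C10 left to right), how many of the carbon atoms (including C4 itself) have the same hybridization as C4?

6

C4 is sp2 (one π bond).
C1: sp2 ✓
C2: sp
C3: sp2 ✓
C4: sp2 ✓
C5: sp2 ✓
C6: sp3
C7: sp2 ✓
C8: sp2 ✓
C9: sp3
C10: sp3
6 carbons are sp2.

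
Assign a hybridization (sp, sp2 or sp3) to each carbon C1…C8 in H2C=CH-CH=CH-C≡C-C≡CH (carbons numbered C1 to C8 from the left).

C1 sp2, C2 sp2, C3 sp2, C4 sp2, C5 sp, C6 sp, C7 sp, C8 sp

C1 is sp2: 3 σ bonds, plus one π bond, 3 electron-density regions.
C2 has 3 σ bonds, plus one π bond: steric number 3 → sp2.
C3 has 3 σ bonds, plus one π bond: steric number 3 → sp2.
C4: 3 σ bonds, plus one π bond; 3 regions of electron density → sp2.
C5 — 2 σ bonds, plus two π bonds. Steric number 2, so sp.
C6: 2 σ bonds, plus two π bonds — 2 electron domains, sp.
C7 — 2 σ bonds, plus two π bonds. Steric number 2, so sp.
C8 is sp: 2 σ bonds, plus two π bonds, 2 electron-density regions.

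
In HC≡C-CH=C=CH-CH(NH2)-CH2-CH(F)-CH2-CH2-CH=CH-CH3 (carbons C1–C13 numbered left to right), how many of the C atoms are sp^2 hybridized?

4

C1: sp
C2: sp
C3: sp2 ✓
C4: sp
C5: sp2 ✓
C6: sp3
C7: sp3
C8: sp3
C9: sp3
C10: sp3
C11: sp2 ✓
C12: sp2 ✓
C13: sp3
C3, C5, C11, C12 → 4 sp2 carbons.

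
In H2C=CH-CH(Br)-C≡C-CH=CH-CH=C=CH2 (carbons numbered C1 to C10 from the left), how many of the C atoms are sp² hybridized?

C1: sp2 ✓
C2: sp2 ✓
C3: sp3
C4: sp
C5: sp
C6: sp2 ✓
C7: sp2 ✓
C8: sp2 ✓
C9: sp
C10: sp2 ✓
C1, C2, C6, C7, C8, C10 → 6 sp2 carbons.

6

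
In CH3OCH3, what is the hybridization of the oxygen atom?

Two σ bonds + two lone pairs = steric number 4 → sp3.

sp3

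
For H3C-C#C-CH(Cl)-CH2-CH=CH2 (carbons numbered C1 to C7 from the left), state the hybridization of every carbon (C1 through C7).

C1 sp3, C2 sp, C3 sp, C4 sp3, C5 sp3, C6 sp2, C7 sp2

C1 — 4 σ bonds. Steric number 4, so sp3.
C2 — 2 σ bonds, plus two π bonds. Steric number 2, so sp.
C3 has 2 σ bonds, plus two π bonds: steric number 2 → sp.
C4: 4 σ bonds — 4 electron domains, sp3.
C5 is sp3: 4 σ bonds, 4 electron-density regions.
C6 carries 3 σ bonds, plus one π bond, giving a steric number of 3, so it is sp2.
C7 (3 σ bonds, plus one π bond) has steric number 3: sp2.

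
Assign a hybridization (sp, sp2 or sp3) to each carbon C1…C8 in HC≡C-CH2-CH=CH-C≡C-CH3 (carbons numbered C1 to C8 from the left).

C1 carries 2 σ bonds, plus two π bonds, giving a steric number of 2, so it is sp.
C2 (2 σ bonds, plus two π bonds) has steric number 2: sp.
C3: 4 σ bonds; 4 regions of electron density → sp3.
C4 is sp2: 3 σ bonds, plus one π bond, 3 electron-density regions.
C5 has 3 σ bonds, plus one π bond: steric number 3 → sp2.
C6: 2 σ bonds, plus two π bonds — 2 electron domains, sp.
C7 has 2 σ bonds, plus two π bonds: steric number 2 → sp.
C8: 4 σ bonds — 4 electron domains, sp3.

C1 sp, C2 sp, C3 sp3, C4 sp2, C5 sp2, C6 sp, C7 sp, C8 sp3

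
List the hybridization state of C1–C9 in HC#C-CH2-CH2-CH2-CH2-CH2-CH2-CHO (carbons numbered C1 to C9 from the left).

C1: 2 σ bonds, plus two π bonds — 2 electron domains, sp.
C2 — 2 σ bonds, plus two π bonds. Steric number 2, so sp.
C3 (4 σ bonds) has steric number 4: sp3.
C4 — 4 σ bonds. Steric number 4, so sp3.
C5 (4 σ bonds) has steric number 4: sp3.
C6 is sp3: 4 σ bonds, 4 electron-density regions.
C7 (4 σ bonds) has steric number 4: sp3.
C8 has 4 σ bonds: steric number 4 → sp3.
C9 is sp2: 3 σ bonds, plus one π bond, 3 electron-density regions.

C1 sp, C2 sp, C3 sp3, C4 sp3, C5 sp3, C6 sp3, C7 sp3, C8 sp3, C9 sp2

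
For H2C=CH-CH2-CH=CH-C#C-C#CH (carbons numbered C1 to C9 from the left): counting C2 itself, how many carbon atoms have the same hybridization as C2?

C2 is sp2 (one π bond).
C1: sp2 ✓
C2: sp2 ✓
C3: sp3
C4: sp2 ✓
C5: sp2 ✓
C6: sp
C7: sp
C8: sp
C9: sp
4 carbons are sp2.

4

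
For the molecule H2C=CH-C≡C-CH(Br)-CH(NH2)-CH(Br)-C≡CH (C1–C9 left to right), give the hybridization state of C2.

C2 carries 3 σ bonds, plus one π bond, giving a steric number of 3, so it is sp2.

sp^2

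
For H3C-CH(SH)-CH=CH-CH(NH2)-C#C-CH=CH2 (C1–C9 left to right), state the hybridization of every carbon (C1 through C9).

C1 sp3, C2 sp3, C3 sp2, C4 sp2, C5 sp3, C6 sp, C7 sp, C8 sp2, C9 sp2

C1 (4 σ bonds) has steric number 4: sp3.
C2 is sp3: 4 σ bonds, 4 electron-density regions.
C3 (3 σ bonds, plus one π bond) has steric number 3: sp2.
C4 has 3 σ bonds, plus one π bond: steric number 3 → sp2.
C5 carries 4 σ bonds, giving a steric number of 4, so it is sp3.
C6 — 2 σ bonds, plus two π bonds. Steric number 2, so sp.
C7: 2 σ bonds, plus two π bonds; 2 regions of electron density → sp.
C8 is sp2: 3 σ bonds, plus one π bond, 3 electron-density regions.
C9: 3 σ bonds, plus one π bond; 3 regions of electron density → sp2.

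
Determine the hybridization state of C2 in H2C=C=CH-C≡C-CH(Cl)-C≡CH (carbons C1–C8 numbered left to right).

sp

C2: 2 σ bonds, plus two π bonds; 2 regions of electron density → sp.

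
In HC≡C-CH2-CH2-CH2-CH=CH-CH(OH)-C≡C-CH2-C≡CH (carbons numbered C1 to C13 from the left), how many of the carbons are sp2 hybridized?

C1: sp
C2: sp
C3: sp3
C4: sp3
C5: sp3
C6: sp2 ✓
C7: sp2 ✓
C8: sp3
C9: sp
C10: sp
C11: sp3
C12: sp
C13: sp
C6, C7 → 2 sp2 carbons.

2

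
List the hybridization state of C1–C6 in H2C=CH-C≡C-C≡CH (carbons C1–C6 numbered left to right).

C1 sp2, C2 sp2, C3 sp, C4 sp, C5 sp, C6 sp

C1 is sp2: 3 σ bonds, plus one π bond, 3 electron-density regions.
C2 — 3 σ bonds, plus one π bond. Steric number 3, so sp2.
C3 carries 2 σ bonds, plus two π bonds, giving a steric number of 2, so it is sp.
C4 — 2 σ bonds, plus two π bonds. Steric number 2, so sp.
C5 (2 σ bonds, plus two π bonds) has steric number 2: sp.
C6 (2 σ bonds, plus two π bonds) has steric number 2: sp.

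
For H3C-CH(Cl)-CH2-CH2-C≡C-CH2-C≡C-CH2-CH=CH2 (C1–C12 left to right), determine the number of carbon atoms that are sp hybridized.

C1: sp3
C2: sp3
C3: sp3
C4: sp3
C5: sp ✓
C6: sp ✓
C7: sp3
C8: sp ✓
C9: sp ✓
C10: sp3
C11: sp2
C12: sp2
C5, C6, C8, C9 → 4 sp carbons.

4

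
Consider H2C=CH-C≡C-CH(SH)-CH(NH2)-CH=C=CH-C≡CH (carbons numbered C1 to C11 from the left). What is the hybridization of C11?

C11 has 2 σ bonds, plus two π bonds: steric number 2 → sp.

sp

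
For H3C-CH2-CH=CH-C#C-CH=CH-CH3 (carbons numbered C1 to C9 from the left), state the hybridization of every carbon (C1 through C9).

C1 sp3, C2 sp3, C3 sp2, C4 sp2, C5 sp, C6 sp, C7 sp2, C8 sp2, C9 sp3

C1 is sp3: 4 σ bonds, 4 electron-density regions.
C2 is sp3: 4 σ bonds, 4 electron-density regions.
C3 carries 3 σ bonds, plus one π bond, giving a steric number of 3, so it is sp2.
C4 carries 3 σ bonds, plus one π bond, giving a steric number of 3, so it is sp2.
C5: 2 σ bonds, plus two π bonds; 2 regions of electron density → sp.
C6 carries 2 σ bonds, plus two π bonds, giving a steric number of 2, so it is sp.
C7: 3 σ bonds, plus one π bond — 3 electron domains, sp2.
C8: 3 σ bonds, plus one π bond; 3 regions of electron density → sp2.
C9 — 4 σ bonds. Steric number 4, so sp3.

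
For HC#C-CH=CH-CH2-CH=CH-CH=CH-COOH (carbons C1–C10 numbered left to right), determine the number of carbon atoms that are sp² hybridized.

C1: sp
C2: sp
C3: sp2 ✓
C4: sp2 ✓
C5: sp3
C6: sp2 ✓
C7: sp2 ✓
C8: sp2 ✓
C9: sp2 ✓
C10: sp2 ✓
C3, C4, C6, C7, C8, C9, C10 → 7 sp2 carbons.

7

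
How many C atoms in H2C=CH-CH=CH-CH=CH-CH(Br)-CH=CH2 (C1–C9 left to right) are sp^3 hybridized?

1

C1: sp2
C2: sp2
C3: sp2
C4: sp2
C5: sp2
C6: sp2
C7: sp3 ✓
C8: sp2
C9: sp2
C7 → 1 sp3 carbon.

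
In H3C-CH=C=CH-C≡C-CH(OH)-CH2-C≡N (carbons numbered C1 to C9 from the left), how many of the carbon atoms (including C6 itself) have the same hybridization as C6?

4

C6 is sp (two π bonds).
C1: sp3
C2: sp2
C3: sp ✓
C4: sp2
C5: sp ✓
C6: sp ✓
C7: sp3
C8: sp3
C9: sp ✓
4 carbons are sp.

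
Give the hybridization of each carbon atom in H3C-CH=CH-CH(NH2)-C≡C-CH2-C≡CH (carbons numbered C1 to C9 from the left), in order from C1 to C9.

C1 — 4 σ bonds. Steric number 4, so sp3.
C2: 3 σ bonds, plus one π bond — 3 electron domains, sp2.
C3 has 3 σ bonds, plus one π bond: steric number 3 → sp2.
C4 carries 4 σ bonds, giving a steric number of 4, so it is sp3.
C5: 2 σ bonds, plus two π bonds; 2 regions of electron density → sp.
C6 has 2 σ bonds, plus two π bonds: steric number 2 → sp.
C7 is sp3: 4 σ bonds, 4 electron-density regions.
C8 carries 2 σ bonds, plus two π bonds, giving a steric number of 2, so it is sp.
C9 (2 σ bonds, plus two π bonds) has steric number 2: sp.

C1 sp3, C2 sp2, C3 sp2, C4 sp3, C5 sp, C6 sp, C7 sp3, C8 sp, C9 sp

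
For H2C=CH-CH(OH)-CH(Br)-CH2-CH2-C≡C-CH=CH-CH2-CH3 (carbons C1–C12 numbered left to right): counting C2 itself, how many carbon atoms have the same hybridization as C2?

4

C2 is sp2 (one π bond).
C1: sp2 ✓
C2: sp2 ✓
C3: sp3
C4: sp3
C5: sp3
C6: sp3
C7: sp
C8: sp
C9: sp2 ✓
C10: sp2 ✓
C11: sp3
C12: sp3
4 carbons are sp2.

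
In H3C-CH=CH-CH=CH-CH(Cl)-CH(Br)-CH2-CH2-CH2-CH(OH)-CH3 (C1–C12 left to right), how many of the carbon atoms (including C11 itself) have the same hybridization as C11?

C11 is sp3 (only σ bonds).
C1: sp3 ✓
C2: sp2
C3: sp2
C4: sp2
C5: sp2
C6: sp3 ✓
C7: sp3 ✓
C8: sp3 ✓
C9: sp3 ✓
C10: sp3 ✓
C11: sp3 ✓
C12: sp3 ✓
8 carbons are sp3.

8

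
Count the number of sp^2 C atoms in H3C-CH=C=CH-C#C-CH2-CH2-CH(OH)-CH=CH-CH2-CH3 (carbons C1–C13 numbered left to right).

4

C1: sp3
C2: sp2 ✓
C3: sp
C4: sp2 ✓
C5: sp
C6: sp
C7: sp3
C8: sp3
C9: sp3
C10: sp2 ✓
C11: sp2 ✓
C12: sp3
C13: sp3
C2, C4, C10, C11 → 4 sp2 carbons.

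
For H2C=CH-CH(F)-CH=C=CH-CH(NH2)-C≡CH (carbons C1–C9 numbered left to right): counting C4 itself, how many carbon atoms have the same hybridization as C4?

C4 is sp2 (one π bond).
C1: sp2 ✓
C2: sp2 ✓
C3: sp3
C4: sp2 ✓
C5: sp
C6: sp2 ✓
C7: sp3
C8: sp
C9: sp
4 carbons are sp2.

4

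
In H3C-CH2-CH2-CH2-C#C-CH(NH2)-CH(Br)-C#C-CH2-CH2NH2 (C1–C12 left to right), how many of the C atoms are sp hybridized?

4

C1: sp3
C2: sp3
C3: sp3
C4: sp3
C5: sp ✓
C6: sp ✓
C7: sp3
C8: sp3
C9: sp ✓
C10: sp ✓
C11: sp3
C12: sp3
C5, C6, C9, C10 → 4 sp carbons.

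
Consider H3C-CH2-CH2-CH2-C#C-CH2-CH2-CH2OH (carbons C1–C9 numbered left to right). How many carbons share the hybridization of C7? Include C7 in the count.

7

C7 is sp3 (only σ bonds).
C1: sp3 ✓
C2: sp3 ✓
C3: sp3 ✓
C4: sp3 ✓
C5: sp
C6: sp
C7: sp3 ✓
C8: sp3 ✓
C9: sp3 ✓
7 carbons are sp3.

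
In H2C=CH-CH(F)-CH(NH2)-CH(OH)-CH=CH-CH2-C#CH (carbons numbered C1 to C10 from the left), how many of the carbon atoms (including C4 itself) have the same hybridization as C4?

4

C4 is sp3 (only σ bonds).
C1: sp2
C2: sp2
C3: sp3 ✓
C4: sp3 ✓
C5: sp3 ✓
C6: sp2
C7: sp2
C8: sp3 ✓
C9: sp
C10: sp
4 carbons are sp3.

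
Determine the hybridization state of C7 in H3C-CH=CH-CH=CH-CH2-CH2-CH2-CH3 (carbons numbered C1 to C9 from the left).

C7 carries 4 σ bonds, giving a steric number of 4, so it is sp3.

sp3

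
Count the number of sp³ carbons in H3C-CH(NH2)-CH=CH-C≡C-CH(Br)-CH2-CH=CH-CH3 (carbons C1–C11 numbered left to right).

5

C1: sp3 ✓
C2: sp3 ✓
C3: sp2
C4: sp2
C5: sp
C6: sp
C7: sp3 ✓
C8: sp3 ✓
C9: sp2
C10: sp2
C11: sp3 ✓
C1, C2, C7, C8, C11 → 5 sp3 carbons.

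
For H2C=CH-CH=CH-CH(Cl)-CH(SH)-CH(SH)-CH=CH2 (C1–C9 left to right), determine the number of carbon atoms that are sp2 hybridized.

6

C1: sp2 ✓
C2: sp2 ✓
C3: sp2 ✓
C4: sp2 ✓
C5: sp3
C6: sp3
C7: sp3
C8: sp2 ✓
C9: sp2 ✓
C1, C2, C3, C4, C8, C9 → 6 sp2 carbons.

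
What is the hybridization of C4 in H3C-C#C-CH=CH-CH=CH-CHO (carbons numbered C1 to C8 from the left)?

sp2

C4: 3 σ bonds, plus one π bond — 3 electron domains, sp2.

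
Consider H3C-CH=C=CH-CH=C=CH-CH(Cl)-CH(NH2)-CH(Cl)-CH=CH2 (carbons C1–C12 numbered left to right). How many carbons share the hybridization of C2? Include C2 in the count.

6

C2 is sp2 (one π bond).
C1: sp3
C2: sp2 ✓
C3: sp
C4: sp2 ✓
C5: sp2 ✓
C6: sp
C7: sp2 ✓
C8: sp3
C9: sp3
C10: sp3
C11: sp2 ✓
C12: sp2 ✓
6 carbons are sp2.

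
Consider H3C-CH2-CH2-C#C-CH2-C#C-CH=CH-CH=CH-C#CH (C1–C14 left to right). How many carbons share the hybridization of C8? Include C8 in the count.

C8 is sp (two π bonds).
C1: sp3
C2: sp3
C3: sp3
C4: sp ✓
C5: sp ✓
C6: sp3
C7: sp ✓
C8: sp ✓
C9: sp2
C10: sp2
C11: sp2
C12: sp2
C13: sp ✓
C14: sp ✓
6 carbons are sp.

6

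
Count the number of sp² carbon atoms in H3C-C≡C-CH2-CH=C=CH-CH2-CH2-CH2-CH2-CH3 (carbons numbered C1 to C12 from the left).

C1: sp3
C2: sp
C3: sp
C4: sp3
C5: sp2 ✓
C6: sp
C7: sp2 ✓
C8: sp3
C9: sp3
C10: sp3
C11: sp3
C12: sp3
C5, C7 → 2 sp2 carbons.

2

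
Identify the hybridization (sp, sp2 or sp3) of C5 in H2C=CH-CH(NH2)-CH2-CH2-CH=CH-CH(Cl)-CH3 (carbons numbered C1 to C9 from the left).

C5 — 4 σ bonds. Steric number 4, so sp3.

sp^3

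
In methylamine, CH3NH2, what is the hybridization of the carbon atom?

The carbon atom has 4 σ bonds: steric number 4 → sp3.

sp³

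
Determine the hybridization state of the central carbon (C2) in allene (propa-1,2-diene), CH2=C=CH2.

sp

Two σ bonds and two π bonds (one to each neighbour) → sp.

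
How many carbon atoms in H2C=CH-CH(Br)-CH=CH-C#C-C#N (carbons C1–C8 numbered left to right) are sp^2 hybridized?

C1: sp2 ✓
C2: sp2 ✓
C3: sp3
C4: sp2 ✓
C5: sp2 ✓
C6: sp
C7: sp
C8: sp
C1, C2, C4, C5 → 4 sp2 carbons.

4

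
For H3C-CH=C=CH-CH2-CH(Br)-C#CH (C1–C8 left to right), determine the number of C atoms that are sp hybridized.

3

C1: sp3
C2: sp2
C3: sp ✓
C4: sp2
C5: sp3
C6: sp3
C7: sp ✓
C8: sp ✓
C3, C7, C8 → 3 sp carbons.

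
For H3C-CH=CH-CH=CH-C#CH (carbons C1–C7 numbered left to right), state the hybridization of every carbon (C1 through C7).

C1 — 4 σ bonds. Steric number 4, so sp3.
C2 (3 σ bonds, plus one π bond) has steric number 3: sp2.
C3: 3 σ bonds, plus one π bond — 3 electron domains, sp2.
C4: 3 σ bonds, plus one π bond — 3 electron domains, sp2.
C5 carries 3 σ bonds, plus one π bond, giving a steric number of 3, so it is sp2.
C6 is sp: 2 σ bonds, plus two π bonds, 2 electron-density regions.
C7: 2 σ bonds, plus two π bonds — 2 electron domains, sp.

C1 sp3, C2 sp2, C3 sp2, C4 sp2, C5 sp2, C6 sp, C7 sp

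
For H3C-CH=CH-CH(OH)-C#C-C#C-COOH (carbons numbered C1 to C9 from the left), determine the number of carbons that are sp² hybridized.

C1: sp3
C2: sp2 ✓
C3: sp2 ✓
C4: sp3
C5: sp
C6: sp
C7: sp
C8: sp
C9: sp2 ✓
C2, C3, C9 → 3 sp2 carbons.

3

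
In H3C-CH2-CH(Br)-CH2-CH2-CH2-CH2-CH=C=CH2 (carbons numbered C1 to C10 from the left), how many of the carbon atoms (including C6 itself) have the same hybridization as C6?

7

C6 is sp3 (only σ bonds).
C1: sp3 ✓
C2: sp3 ✓
C3: sp3 ✓
C4: sp3 ✓
C5: sp3 ✓
C6: sp3 ✓
C7: sp3 ✓
C8: sp2
C9: sp
C10: sp2
7 carbons are sp3.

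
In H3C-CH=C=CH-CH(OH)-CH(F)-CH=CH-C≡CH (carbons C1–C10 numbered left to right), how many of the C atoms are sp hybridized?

C1: sp3
C2: sp2
C3: sp ✓
C4: sp2
C5: sp3
C6: sp3
C7: sp2
C8: sp2
C9: sp ✓
C10: sp ✓
C3, C9, C10 → 3 sp carbons.

3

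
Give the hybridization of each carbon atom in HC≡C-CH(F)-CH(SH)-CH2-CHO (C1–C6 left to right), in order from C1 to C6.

C1 sp, C2 sp, C3 sp3, C4 sp3, C5 sp3, C6 sp2

C1 — 2 σ bonds, plus two π bonds. Steric number 2, so sp.
C2 is sp: 2 σ bonds, plus two π bonds, 2 electron-density regions.
C3: 4 σ bonds — 4 electron domains, sp3.
C4 (4 σ bonds) has steric number 4: sp3.
C5 (4 σ bonds) has steric number 4: sp3.
C6: 3 σ bonds, plus one π bond; 3 regions of electron density → sp2.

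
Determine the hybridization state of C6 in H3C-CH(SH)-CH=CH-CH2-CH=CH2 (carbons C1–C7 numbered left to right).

C6: 3 σ bonds, plus one π bond; 3 regions of electron density → sp2.

sp2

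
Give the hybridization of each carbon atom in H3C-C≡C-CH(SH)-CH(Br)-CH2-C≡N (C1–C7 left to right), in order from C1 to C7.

C1 carries 4 σ bonds, giving a steric number of 4, so it is sp3.
C2 carries 2 σ bonds, plus two π bonds, giving a steric number of 2, so it is sp.
C3: 2 σ bonds, plus two π bonds — 2 electron domains, sp.
C4 has 4 σ bonds: steric number 4 → sp3.
C5 carries 4 σ bonds, giving a steric number of 4, so it is sp3.
C6: 4 σ bonds; 4 regions of electron density → sp3.
C7 (2 σ bonds, plus two π bonds) has steric number 2: sp.

C1 sp3, C2 sp, C3 sp, C4 sp3, C5 sp3, C6 sp3, C7 sp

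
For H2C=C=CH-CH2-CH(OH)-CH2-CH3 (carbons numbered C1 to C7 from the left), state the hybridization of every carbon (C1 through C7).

C1 sp2, C2 sp, C3 sp2, C4 sp3, C5 sp3, C6 sp3, C7 sp3

C1 — 3 σ bonds, plus one π bond. Steric number 3, so sp2.
C2 is sp: 2 σ bonds, plus two π bonds, 2 electron-density regions.
C3: 3 σ bonds, plus one π bond; 3 regions of electron density → sp2.
C4: 4 σ bonds; 4 regions of electron density → sp3.
C5 is sp3: 4 σ bonds, 4 electron-density regions.
C6 — 4 σ bonds. Steric number 4, so sp3.
C7 (4 σ bonds) has steric number 4: sp3.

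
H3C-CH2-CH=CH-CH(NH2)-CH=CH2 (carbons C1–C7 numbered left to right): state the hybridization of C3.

sp²

C3 — 3 σ bonds, plus one π bond. Steric number 3, so sp2.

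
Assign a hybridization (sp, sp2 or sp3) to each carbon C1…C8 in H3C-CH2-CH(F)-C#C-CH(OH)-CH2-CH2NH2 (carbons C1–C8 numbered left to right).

C1 sp3, C2 sp3, C3 sp3, C4 sp, C5 sp, C6 sp3, C7 sp3, C8 sp3

C1 — 4 σ bonds. Steric number 4, so sp3.
C2 (4 σ bonds) has steric number 4: sp3.
C3: 4 σ bonds — 4 electron domains, sp3.
C4 — 2 σ bonds, plus two π bonds. Steric number 2, so sp.
C5 is sp: 2 σ bonds, plus two π bonds, 2 electron-density regions.
C6 carries 4 σ bonds, giving a steric number of 4, so it is sp3.
C7: 4 σ bonds — 4 electron domains, sp3.
C8: 4 σ bonds; 4 regions of electron density → sp3.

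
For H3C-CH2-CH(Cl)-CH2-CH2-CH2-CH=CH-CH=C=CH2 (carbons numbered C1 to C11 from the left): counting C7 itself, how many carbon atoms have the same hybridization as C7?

C7 is sp2 (one π bond).
C1: sp3
C2: sp3
C3: sp3
C4: sp3
C5: sp3
C6: sp3
C7: sp2 ✓
C8: sp2 ✓
C9: sp2 ✓
C10: sp
C11: sp2 ✓
4 carbons are sp2.

4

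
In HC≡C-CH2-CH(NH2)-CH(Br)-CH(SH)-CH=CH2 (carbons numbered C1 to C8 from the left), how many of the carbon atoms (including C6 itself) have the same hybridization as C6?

4

C6 is sp3 (only σ bonds).
C1: sp
C2: sp
C3: sp3 ✓
C4: sp3 ✓
C5: sp3 ✓
C6: sp3 ✓
C7: sp2
C8: sp2
4 carbons are sp3.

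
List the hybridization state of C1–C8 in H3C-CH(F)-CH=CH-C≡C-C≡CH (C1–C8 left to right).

C1 — 4 σ bonds. Steric number 4, so sp3.
C2 carries 4 σ bonds, giving a steric number of 4, so it is sp3.
C3 has 3 σ bonds, plus one π bond: steric number 3 → sp2.
C4 — 3 σ bonds, plus one π bond. Steric number 3, so sp2.
C5 carries 2 σ bonds, plus two π bonds, giving a steric number of 2, so it is sp.
C6 is sp: 2 σ bonds, plus two π bonds, 2 electron-density regions.
C7 — 2 σ bonds, plus two π bonds. Steric number 2, so sp.
C8 is sp: 2 σ bonds, plus two π bonds, 2 electron-density regions.

C1 sp3, C2 sp3, C3 sp2, C4 sp2, C5 sp, C6 sp, C7 sp, C8 sp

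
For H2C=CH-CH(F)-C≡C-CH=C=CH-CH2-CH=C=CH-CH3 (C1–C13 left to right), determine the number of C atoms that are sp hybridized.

4

C1: sp2
C2: sp2
C3: sp3
C4: sp ✓
C5: sp ✓
C6: sp2
C7: sp ✓
C8: sp2
C9: sp3
C10: sp2
C11: sp ✓
C12: sp2
C13: sp3
C4, C5, C7, C11 → 4 sp carbons.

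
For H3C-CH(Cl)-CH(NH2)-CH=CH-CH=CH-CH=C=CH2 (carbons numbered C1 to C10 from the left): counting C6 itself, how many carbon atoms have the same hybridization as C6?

C6 is sp2 (one π bond).
C1: sp3
C2: sp3
C3: sp3
C4: sp2 ✓
C5: sp2 ✓
C6: sp2 ✓
C7: sp2 ✓
C8: sp2 ✓
C9: sp
C10: sp2 ✓
6 carbons are sp2.

6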